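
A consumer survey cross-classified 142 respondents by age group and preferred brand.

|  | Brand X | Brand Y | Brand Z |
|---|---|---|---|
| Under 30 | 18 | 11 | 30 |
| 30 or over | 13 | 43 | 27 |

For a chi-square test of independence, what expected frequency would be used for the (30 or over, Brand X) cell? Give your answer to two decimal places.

Row total (30 or over) = 83; column total (Brand X) = 31; grand total N = 142.
Expected count = (row total × column total) / N = 83 × 31 / 142 = 18.12.

18.12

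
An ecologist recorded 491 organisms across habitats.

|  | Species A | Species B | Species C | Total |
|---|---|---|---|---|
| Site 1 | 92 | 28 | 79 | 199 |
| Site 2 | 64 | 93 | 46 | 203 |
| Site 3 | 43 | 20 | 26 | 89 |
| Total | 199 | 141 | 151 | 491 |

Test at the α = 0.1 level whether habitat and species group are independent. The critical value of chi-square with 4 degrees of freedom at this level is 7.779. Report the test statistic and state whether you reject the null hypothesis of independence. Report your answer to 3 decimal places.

Grand total N = 491.
Expected counts (row total × column total / N):
  Site 1, Species A: 199×199/491 = 80.6538
  Site 1, Species B: 199×141/491 = 57.1466
  Site 1, Species C: 199×151/491 = 61.1996
  Site 2, Species A: 203×199/491 = 82.2749
  Site 2, Species B: 203×141/491 = 58.2953
  Site 2, Species C: 203×151/491 = 62.4297
  Site 3, Species A: 89×199/491 = 36.0713
  Site 3, Species B: 89×141/491 = 25.5580
  Site 3, Species C: 89×151/491 = 27.3707
Contributions (O − E)²/E:
  (92 − 80.6538)²/80.6538 = 1.5962
  (28 − 57.1466)²/57.1466 = 14.8657
  (79 − 61.1996)²/61.1996 = 5.1774
  (64 − 82.2749)²/82.2749 = 4.0592
  (93 − 58.2953)²/58.2953 = 20.6606
  (46 − 62.4297)²/62.4297 = 4.3238
  (43 − 36.0713)²/36.0713 = 1.3309
  (20 − 25.5580)²/25.5580 = 1.2087
  (26 − 27.3707)²/27.3707 = 0.0686
χ² = 1.5962 + 14.8657 + 5.1774 + 4.0592 + 20.6606 + 4.3238 + 1.3309 + 1.2087 + 0.0686 = 53.291
df = (3−1)(3−1) = 4. Since 53.291 > 7.779, reject the null hypothesis of independence at α = 0.1.

53.291; reject H₀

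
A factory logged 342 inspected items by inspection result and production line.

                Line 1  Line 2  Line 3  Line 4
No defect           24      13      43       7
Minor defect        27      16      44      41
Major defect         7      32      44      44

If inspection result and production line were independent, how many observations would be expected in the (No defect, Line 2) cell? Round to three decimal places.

Row total (No defect) = 87; column total (Line 2) = 61; grand total N = 342.
Expected count = (row total × column total) / N = 87 × 61 / 342 = 15.518.

15.518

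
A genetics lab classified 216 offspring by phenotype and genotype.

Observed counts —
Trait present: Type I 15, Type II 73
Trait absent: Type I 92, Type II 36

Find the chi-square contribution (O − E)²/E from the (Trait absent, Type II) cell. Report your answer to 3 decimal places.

12.657

Row total (Trait absent) = 128; column total (Type II) = 109; N = 216.
Expected count E = 128 × 109 / 216 = 64.5926.
Contribution = (O − E)²/E = (36 − 64.5926)² / 64.5926 = 12.657.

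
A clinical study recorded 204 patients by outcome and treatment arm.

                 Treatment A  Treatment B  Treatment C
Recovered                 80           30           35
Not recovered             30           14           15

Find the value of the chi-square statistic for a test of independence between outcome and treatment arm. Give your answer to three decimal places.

0.353

Row totals: 145, 59. Column totals: 110, 44, 50. Grand total N = 204.
Expected counts (row total × column total / N):
  Recovered, Treatment A: 145×110/204 = 78.1863
  Recovered, Treatment B: 145×44/204 = 31.2745
  Recovered, Treatment C: 145×50/204 = 35.5392
  Not recovered, Treatment A: 59×110/204 = 31.8137
  Not recovered, Treatment B: 59×44/204 = 12.7255
  Not recovered, Treatment C: 59×50/204 = 14.4608
Contributions (O − E)²/E:
  (80 − 78.1863)²/78.1863 = 0.0421
  (30 − 31.2745)²/31.2745 = 0.0519
  (35 − 35.5392)²/35.5392 = 0.0082
  (30 − 31.8137)²/31.8137 = 0.1034
  (14 − 12.7255)²/12.7255 = 0.1276
  (15 − 14.4608)²/14.4608 = 0.0201
χ² = 0.0421 + 0.0519 + 0.0082 + 0.1034 + 0.1276 + 0.0201 = 0.353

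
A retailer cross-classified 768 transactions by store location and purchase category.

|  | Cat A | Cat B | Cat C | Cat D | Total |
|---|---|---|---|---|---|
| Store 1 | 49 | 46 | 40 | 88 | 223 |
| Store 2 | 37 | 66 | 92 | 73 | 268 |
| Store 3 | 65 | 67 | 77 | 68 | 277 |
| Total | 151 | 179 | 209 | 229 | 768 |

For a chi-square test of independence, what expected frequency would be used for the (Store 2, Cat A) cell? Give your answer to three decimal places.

Row total (Store 2) = 268; column total (Cat A) = 151; grand total N = 768.
Expected count = (row total × column total) / N = 268 × 151 / 768 = 52.693.

52.693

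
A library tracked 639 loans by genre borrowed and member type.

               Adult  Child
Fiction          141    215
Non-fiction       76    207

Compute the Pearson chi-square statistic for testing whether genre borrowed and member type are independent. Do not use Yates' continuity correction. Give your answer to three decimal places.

Row totals: 356, 283. Column totals: 217, 422. Grand total N = 639.
Expected counts (row total × column total / N):
  Fiction, Adult: 356×217/639 = 120.8951
  Fiction, Child: 356×422/639 = 235.1049
  Non-fiction, Adult: 283×217/639 = 96.1049
  Non-fiction, Child: 283×422/639 = 186.8951
Contributions (O − E)²/E:
  (141 − 120.8951)²/120.8951 = 3.3435
  (215 − 235.1049)²/235.1049 = 1.7193
  (76 − 96.1049)²/96.1049 = 4.2059
  (207 − 186.8951)²/186.8951 = 2.1627
χ² = 3.3435 + 1.7193 + 4.2059 + 2.1627 = 11.431

11.431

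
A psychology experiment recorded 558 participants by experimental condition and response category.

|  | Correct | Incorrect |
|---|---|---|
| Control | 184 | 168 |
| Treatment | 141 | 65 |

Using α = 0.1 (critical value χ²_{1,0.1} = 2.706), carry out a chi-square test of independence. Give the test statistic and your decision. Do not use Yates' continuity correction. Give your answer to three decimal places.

Row totals: 352, 206. Column totals: 325, 233. Grand total N = 558.
Expected counts (row total × column total / N):
  Control, Correct: 352×325/558 = 205.0179
  Control, Incorrect: 352×233/558 = 146.9821
  Treatment, Correct: 206×325/558 = 119.9821
  Treatment, Incorrect: 206×233/558 = 86.0179
Contributions (O − E)²/E:
  (184 − 205.0179)²/205.0179 = 2.1547
  (168 − 146.9821)²/146.9821 = 3.0055
  (141 − 119.9821)²/119.9821 = 3.6818
  (65 − 86.0179)²/86.0179 = 5.1356
χ² = 2.1547 + 3.0055 + 3.6818 + 5.1356 = 13.978
df = (2−1)(2−1) = 1. Since 13.978 > 2.706, reject the null hypothesis of independence at α = 0.1.

13.978; reject H₀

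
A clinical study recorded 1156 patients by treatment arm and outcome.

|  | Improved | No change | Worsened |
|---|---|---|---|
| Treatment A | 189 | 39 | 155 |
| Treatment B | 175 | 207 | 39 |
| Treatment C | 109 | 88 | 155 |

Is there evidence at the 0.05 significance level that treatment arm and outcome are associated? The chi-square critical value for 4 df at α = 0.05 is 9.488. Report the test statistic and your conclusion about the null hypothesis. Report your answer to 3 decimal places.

220.188; reject H₀

Row totals: 383, 421, 352. Column totals: 473, 334, 349. Grand total N = 1156.
Expected counts (row total × column total / N):
  Treatment A, Improved: 383×473/1156 = 156.7119
  Treatment A, No change: 383×334/1156 = 110.6592
  Treatment A, Worsened: 383×349/1156 = 115.6289
  Treatment B, Improved: 421×473/1156 = 172.2604
  Treatment B, No change: 421×334/1156 = 121.6384
  Treatment B, Worsened: 421×349/1156 = 127.1012
  Treatment C, Improved: 352×473/1156 = 144.0277
  Treatment C, No change: 352×334/1156 = 101.7024
  Treatment C, Worsened: 352×349/1156 = 106.2699
Contributions (O − E)²/E:
  (189 − 156.7119)²/156.7119 = 6.6525
  (39 − 110.6592)²/110.6592 = 46.4041
  (155 − 115.6289)²/115.6289 = 13.4057
  (175 − 172.2604)²/172.2604 = 0.0436
  (207 − 121.6384)²/121.6384 = 59.9038
  (39 − 127.1012)²/127.1012 = 61.0680
  (109 − 144.0277)²/144.0277 = 8.5188
  (88 − 101.7024)²/101.7024 = 1.8461
  (155 − 106.2699)²/106.2699 = 22.3452
χ² = 6.6525 + 46.4041 + 13.4057 + 0.0436 + 59.9038 + 61.0680 + 8.5188 + 1.8461 + 22.3452 = 220.188
df = (3−1)(3−1) = 4. Since 220.188 > 9.488, reject the null hypothesis of independence at α = 0.05.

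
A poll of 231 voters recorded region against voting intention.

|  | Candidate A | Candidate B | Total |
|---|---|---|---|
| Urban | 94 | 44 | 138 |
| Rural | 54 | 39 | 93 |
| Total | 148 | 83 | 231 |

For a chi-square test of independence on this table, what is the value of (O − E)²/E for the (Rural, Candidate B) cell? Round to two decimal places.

0.93

Row total (Rural) = 93; column total (Candidate B) = 83; N = 231.
Expected count E = 93 × 83 / 231 = 33.416.
Contribution = (O − E)²/E = (39 − 33.416)² / 33.416 = 0.93.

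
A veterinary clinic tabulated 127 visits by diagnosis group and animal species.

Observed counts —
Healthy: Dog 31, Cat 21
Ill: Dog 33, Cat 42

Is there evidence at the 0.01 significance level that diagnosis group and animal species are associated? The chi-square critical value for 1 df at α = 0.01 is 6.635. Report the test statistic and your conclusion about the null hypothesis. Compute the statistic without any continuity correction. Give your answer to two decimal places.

Row totals: 52, 75. Column totals: 64, 63. Grand total N = 127.
Expected counts (row total × column total / N):
  Healthy, Dog: 52×64/127 = 26.205
  Healthy, Cat: 52×63/127 = 25.795
  Ill, Dog: 75×64/127 = 37.795
  Ill, Cat: 75×63/127 = 37.205
Contributions (O − E)²/E:
  (31 − 26.205)²/26.205 = 0.8774
  (21 − 25.795)²/25.795 = 0.8913
  (33 − 37.795)²/37.795 = 0.6083
  (42 − 37.205)²/37.205 = 0.6180
χ² = 0.8774 + 0.8913 + 0.6083 + 0.6180 = 3.00
df = (2−1)(2−1) = 1. Since 3.00 < 6.635, fail to reject the null hypothesis of independence at α = 0.01.

3.00; fail to reject H₀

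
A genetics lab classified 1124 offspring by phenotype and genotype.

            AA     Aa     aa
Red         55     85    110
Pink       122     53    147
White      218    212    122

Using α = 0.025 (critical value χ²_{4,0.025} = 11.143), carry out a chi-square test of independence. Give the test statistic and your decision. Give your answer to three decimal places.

91.782; reject H₀

Row totals: 250, 322, 552. Column totals: 395, 350, 379. Grand total N = 1124.
Expected counts (row total × column total / N):
  Red, AA: 250×395/1124 = 87.8559
  Red, Aa: 250×350/1124 = 77.8470
  Red, aa: 250×379/1124 = 84.2972
  Pink, AA: 322×395/1124 = 113.1584
  Pink, Aa: 322×350/1124 = 100.2669
  Pink, aa: 322×379/1124 = 108.5747
  White, AA: 552×395/1124 = 193.9858
  White, Aa: 552×350/1124 = 171.8861
  White, aa: 552×379/1124 = 186.1281
Contributions (O − E)²/E:
  (55 − 87.8559)²/87.8559 = 12.2873
  (85 − 77.8470)²/77.8470 = 0.6573
  (110 − 84.2972)²/84.2972 = 7.8370
  (122 − 113.1584)²/113.1584 = 0.6908
  (53 − 100.2669)²/100.2669 = 22.2821
  (147 − 108.5747)²/108.5747 = 13.5990
  (218 − 193.9858)²/193.9858 = 2.9728
  (212 − 171.8861)²/171.8861 = 9.3616
  (122 − 186.1281)²/186.1281 = 22.0945
χ² = 12.2873 + 0.6573 + 7.8370 + 0.6908 + 22.2821 + 13.5990 + 2.9728 + 9.3616 + 22.0945 = 91.782
df = (3−1)(3−1) = 4. Since 91.782 > 11.143, reject the null hypothesis of independence at α = 0.025.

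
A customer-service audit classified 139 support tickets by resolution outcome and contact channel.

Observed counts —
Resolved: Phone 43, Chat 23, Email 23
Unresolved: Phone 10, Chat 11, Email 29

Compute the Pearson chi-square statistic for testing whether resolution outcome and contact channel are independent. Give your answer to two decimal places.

15.77

Row totals: 89, 50. Column totals: 53, 34, 52. Grand total N = 139.
Expected counts (row total × column total / N):
  Resolved, Phone: 89×53/139 = 33.935
  Resolved, Chat: 89×34/139 = 21.770
  Resolved, Email: 89×52/139 = 33.295
  Unresolved, Phone: 50×53/139 = 19.065
  Unresolved, Chat: 50×34/139 = 12.230
  Unresolved, Email: 50×52/139 = 18.705
Contributions (O − E)²/E:
  (43 − 33.935)²/33.935 = 2.4215
  (23 − 21.770)²/21.770 = 0.0695
  (23 − 33.295)²/33.295 = 3.1833
  (10 − 19.065)²/19.065 = 4.3102
  (11 − 12.230)²/12.230 = 0.1237
  (29 − 18.705)²/18.705 = 5.6662
χ² = 2.4215 + 0.0695 + 3.1833 + 4.3102 + 0.1237 + 5.6662 = 15.77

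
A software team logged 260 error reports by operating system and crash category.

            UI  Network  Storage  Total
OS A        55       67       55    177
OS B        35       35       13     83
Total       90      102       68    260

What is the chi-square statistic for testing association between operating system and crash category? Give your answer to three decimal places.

Grand total N = 260.
Expected counts (row total × column total / N):
  OS A, UI: 177×90/260 = 61.2692
  OS A, Network: 177×102/260 = 69.4385
  OS A, Storage: 177×68/260 = 46.2923
  OS B, UI: 83×90/260 = 28.7308
  OS B, Network: 83×102/260 = 32.5615
  OS B, Storage: 83×68/260 = 21.7077
Contributions (O − E)²/E:
  (55 − 61.2692)²/61.2692 = 0.6415
  (67 − 69.4385)²/69.4385 = 0.0856
  (55 − 46.2923)²/46.2923 = 1.6379
  (35 − 28.7308)²/28.7308 = 1.3680
  (35 − 32.5615)²/32.5615 = 0.1826
  (13 − 21.7077)²/21.7077 = 3.4930
χ² = 0.6415 + 0.0856 + 1.6379 + 1.3680 + 0.1826 + 3.4930 = 7.409

7.409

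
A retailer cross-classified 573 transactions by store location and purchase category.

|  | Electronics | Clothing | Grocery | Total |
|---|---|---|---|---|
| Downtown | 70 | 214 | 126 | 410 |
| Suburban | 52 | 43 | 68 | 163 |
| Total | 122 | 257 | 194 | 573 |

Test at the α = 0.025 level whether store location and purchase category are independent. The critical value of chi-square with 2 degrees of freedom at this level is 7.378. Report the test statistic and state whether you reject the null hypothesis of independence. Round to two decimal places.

Grand total N = 573.
Expected counts (row total × column total / N):
  Downtown, Electronics: 410×122/573 = 87.295
  Downtown, Clothing: 410×257/573 = 183.892
  Downtown, Grocery: 410×194/573 = 138.813
  Suburban, Electronics: 163×122/573 = 34.705
  Suburban, Clothing: 163×257/573 = 73.108
  Suburban, Grocery: 163×194/573 = 55.187
Contributions (O − E)²/E:
  (70 − 87.295)²/87.295 = 3.4265
  (214 − 183.892)²/183.892 = 4.9295
  (126 − 138.813)²/138.813 = 1.1827
  (52 − 34.705)²/34.705 = 8.6188
  (43 − 73.108)²/73.108 = 12.3993
  (68 − 55.187)²/55.187 = 2.9748
χ² = 3.4265 + 4.9295 + 1.1827 + 8.6188 + 12.3993 + 2.9748 = 33.53
df = (2−1)(3−1) = 2. Since 33.53 > 7.378, reject the null hypothesis of independence at α = 0.025.

33.53; reject H₀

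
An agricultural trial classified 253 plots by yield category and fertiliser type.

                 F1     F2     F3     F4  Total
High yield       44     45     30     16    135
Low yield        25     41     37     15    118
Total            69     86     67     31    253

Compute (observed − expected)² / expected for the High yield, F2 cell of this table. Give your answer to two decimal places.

Row total (High yield) = 135; column total (F2) = 86; N = 253.
Expected count E = 135 × 86 / 253 = 45.889.
Contribution = (O − E)²/E = (45 − 45.889)² / 45.889 = 0.02.

0.02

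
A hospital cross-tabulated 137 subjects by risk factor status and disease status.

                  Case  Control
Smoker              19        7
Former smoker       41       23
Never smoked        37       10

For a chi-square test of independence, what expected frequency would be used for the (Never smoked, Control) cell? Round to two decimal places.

13.72

Row total (Never smoked) = 47; column total (Control) = 40; grand total N = 137.
Expected count = (row total × column total) / N = 47 × 40 / 137 = 13.72.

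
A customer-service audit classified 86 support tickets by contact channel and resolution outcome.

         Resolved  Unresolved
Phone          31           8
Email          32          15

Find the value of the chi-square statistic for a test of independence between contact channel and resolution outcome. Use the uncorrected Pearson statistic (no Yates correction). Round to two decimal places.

1.41

Row totals: 39, 47. Column totals: 63, 23. Grand total N = 86.
Expected counts (row total × column total / N):
  Phone, Resolved: 39×63/86 = 28.570
  Phone, Unresolved: 39×23/86 = 10.430
  Email, Resolved: 47×63/86 = 34.430
  Email, Unresolved: 47×23/86 = 12.570
Contributions (O − E)²/E:
  (31 − 28.570)²/28.570 = 0.2067
  (8 − 10.430)²/10.430 = 0.5661
  (32 − 34.430)²/34.430 = 0.1715
  (15 − 12.570)²/12.570 = 0.4698
χ² = 0.2067 + 0.5661 + 0.1715 + 0.4698 = 1.41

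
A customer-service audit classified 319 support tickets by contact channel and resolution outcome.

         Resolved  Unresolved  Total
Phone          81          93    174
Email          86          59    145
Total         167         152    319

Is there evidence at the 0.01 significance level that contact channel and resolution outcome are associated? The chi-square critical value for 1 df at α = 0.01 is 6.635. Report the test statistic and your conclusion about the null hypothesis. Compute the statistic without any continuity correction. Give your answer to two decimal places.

5.16; fail to reject H₀

Grand total N = 319.
Expected counts (row total × column total / N):
  Phone, Resolved: 174×167/319 = 91.091
  Phone, Unresolved: 174×152/319 = 82.909
  Email, Resolved: 145×167/319 = 75.909
  Email, Unresolved: 145×152/319 = 69.091
Contributions (O − E)²/E:
  (81 − 91.091)²/91.091 = 1.1179
  (93 − 82.909)²/82.909 = 1.2282
  (86 − 75.909)²/75.909 = 1.3415
  (59 − 69.091)²/69.091 = 1.4738
χ² = 1.1179 + 1.2282 + 1.3415 + 1.4738 = 5.16
df = (2−1)(2−1) = 1. Since 5.16 < 6.635, fail to reject the null hypothesis of independence at α = 0.01.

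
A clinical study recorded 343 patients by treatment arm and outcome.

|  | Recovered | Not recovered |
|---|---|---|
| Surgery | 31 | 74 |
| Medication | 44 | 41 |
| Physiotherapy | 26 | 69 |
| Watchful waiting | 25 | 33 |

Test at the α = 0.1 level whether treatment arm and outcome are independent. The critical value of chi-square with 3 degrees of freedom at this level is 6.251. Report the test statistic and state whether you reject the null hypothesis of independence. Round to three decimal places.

15.210; reject H₀

Row totals: 105, 85, 95, 58. Column totals: 126, 217. Grand total N = 343.
Expected counts (row total × column total / N):
  Surgery, Recovered: 105×126/343 = 38.5714
  Surgery, Not recovered: 105×217/343 = 66.4286
  Medication, Recovered: 85×126/343 = 31.2245
  Medication, Not recovered: 85×217/343 = 53.7755
  Physiotherapy, Recovered: 95×126/343 = 34.8980
  Physiotherapy, Not recovered: 95×217/343 = 60.1020
  Watchful waiting, Recovered: 58×126/343 = 21.3061
  Watchful waiting, Not recovered: 58×217/343 = 36.6939
Contributions (O − E)²/E:
  (31 − 38.5714)²/38.5714 = 1.4862
  (74 − 66.4286)²/66.4286 = 0.8630
  (44 − 31.2245)²/31.2245 = 5.2271
  (41 − 53.7755)²/53.7755 = 3.0351
  (26 − 34.8980)²/34.8980 = 2.2687
  (69 − 60.1020)²/60.1020 = 1.3173
  (25 − 21.3061)²/21.3061 = 0.6404
  (33 − 36.6939)²/36.6939 = 0.3719
χ² = 1.4862 + 0.8630 + 5.2271 + 3.0351 + 2.2687 + 1.3173 + 0.6404 + 0.3719 = 15.210
df = (4−1)(2−1) = 3. Since 15.210 > 6.251, reject the null hypothesis of independence at α = 0.1.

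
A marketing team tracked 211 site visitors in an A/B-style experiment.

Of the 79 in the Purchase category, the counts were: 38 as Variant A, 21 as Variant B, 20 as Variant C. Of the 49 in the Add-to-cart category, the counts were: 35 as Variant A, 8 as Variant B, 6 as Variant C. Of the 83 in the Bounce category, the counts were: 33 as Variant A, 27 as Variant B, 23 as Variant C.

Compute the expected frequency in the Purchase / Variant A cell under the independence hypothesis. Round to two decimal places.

39.69

Row total (Purchase) = 79; column total (Variant A) = 106; grand total N = 211.
Expected count = (row total × column total) / N = 79 × 106 / 211 = 39.69.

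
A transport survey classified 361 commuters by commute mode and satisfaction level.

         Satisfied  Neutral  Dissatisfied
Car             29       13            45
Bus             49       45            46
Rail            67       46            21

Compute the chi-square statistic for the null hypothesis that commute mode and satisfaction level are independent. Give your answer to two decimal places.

35.28

Row totals: 87, 140, 134. Column totals: 145, 104, 112. Grand total N = 361.
Expected counts (row total × column total / N):
  Car, Satisfied: 87×145/361 = 34.945
  Car, Neutral: 87×104/361 = 25.064
  Car, Dissatisfied: 87×112/361 = 26.992
  Bus, Satisfied: 140×145/361 = 56.233
  Bus, Neutral: 140×104/361 = 40.332
  Bus, Dissatisfied: 140×112/361 = 43.435
  Rail, Satisfied: 134×145/361 = 53.823
  Rail, Neutral: 134×104/361 = 38.604
  Rail, Dissatisfied: 134×112/361 = 41.573
Contributions (O − E)²/E:
  (29 − 34.945)²/34.945 = 1.0114
  (13 − 25.064)²/25.064 = 5.8067
  (45 − 26.992)²/26.992 = 12.0142
  (49 − 56.233)²/56.233 = 0.9303
  (45 − 40.332)²/40.332 = 0.5403
  (46 − 43.435)²/43.435 = 0.1515
  (67 − 53.823)²/53.823 = 3.2260
  (46 − 38.604)²/38.604 = 1.4170
  (21 − 41.573)²/41.573 = 10.1808
χ² = 1.0114 + 5.8067 + 12.0142 + 0.9303 + 0.5403 + 0.1515 + 3.2260 + 1.4170 + 10.1808 = 35.28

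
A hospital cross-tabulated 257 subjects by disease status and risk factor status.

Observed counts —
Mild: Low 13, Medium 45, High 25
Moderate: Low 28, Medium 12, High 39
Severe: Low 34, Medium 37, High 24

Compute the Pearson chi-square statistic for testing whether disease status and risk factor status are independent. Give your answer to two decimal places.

32.69

Row totals: 83, 79, 95. Column totals: 75, 94, 88. Grand total N = 257.
Expected counts (row total × column total / N):
  Mild, Low: 83×75/257 = 24.222
  Mild, Medium: 83×94/257 = 30.358
  Mild, High: 83×88/257 = 28.420
  Moderate, Low: 79×75/257 = 23.054
  Moderate, Medium: 79×94/257 = 28.895
  Moderate, High: 79×88/257 = 27.051
  Severe, Low: 95×75/257 = 27.724
  Severe, Medium: 95×94/257 = 34.747
  Severe, High: 95×88/257 = 32.529
Contributions (O − E)²/E:
  (13 − 24.222)²/24.222 = 5.1991
  (45 − 30.358)²/30.358 = 7.0620
  (25 − 28.420)²/28.420 = 0.4116
  (28 − 23.054)²/23.054 = 1.0611
  (12 − 28.895)²/28.895 = 9.8786
  (39 − 27.051)²/27.051 = 5.2781
  (34 − 27.724)²/27.724 = 1.4207
  (37 − 34.747)²/34.747 = 0.1461
  (24 − 32.529)²/32.529 = 2.2363
χ² = 5.1991 + 7.0620 + 0.4116 + 1.0611 + 9.8786 + 5.2781 + 1.4207 + 0.1461 + 2.2363 = 32.69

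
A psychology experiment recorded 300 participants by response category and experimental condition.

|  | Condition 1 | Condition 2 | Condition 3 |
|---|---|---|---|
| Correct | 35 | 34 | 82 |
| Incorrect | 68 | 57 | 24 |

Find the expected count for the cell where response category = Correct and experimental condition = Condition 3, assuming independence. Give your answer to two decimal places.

53.35

Row total (Correct) = 151; column total (Condition 3) = 106; grand total N = 300.
Expected count = (row total × column total) / N = 151 × 106 / 300 = 53.35.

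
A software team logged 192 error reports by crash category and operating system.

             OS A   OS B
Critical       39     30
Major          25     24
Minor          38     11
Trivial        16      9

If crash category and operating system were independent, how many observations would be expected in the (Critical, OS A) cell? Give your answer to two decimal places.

42.41

Row total (Critical) = 69; column total (OS A) = 118; grand total N = 192.
Expected count = (row total × column total) / N = 69 × 118 / 192 = 42.41.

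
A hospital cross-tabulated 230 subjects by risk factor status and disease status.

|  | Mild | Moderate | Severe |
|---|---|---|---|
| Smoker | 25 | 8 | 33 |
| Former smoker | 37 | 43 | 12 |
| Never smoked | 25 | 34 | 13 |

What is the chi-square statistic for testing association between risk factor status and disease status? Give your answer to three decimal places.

Row totals: 66, 92, 72. Column totals: 87, 85, 58. Grand total N = 230.
Expected counts (row total × column total / N):
  Smoker, Mild: 66×87/230 = 24.96522
  Smoker, Moderate: 66×85/230 = 24.39130
  Smoker, Severe: 66×58/230 = 16.64348
  Former smoker, Mild: 92×87/230 = 34.80000
  Former smoker, Moderate: 92×85/230 = 34.00000
  Former smoker, Severe: 92×58/230 = 23.20000
  Never smoked, Mild: 72×87/230 = 27.23478
  Never smoked, Moderate: 72×85/230 = 26.60870
  Never smoked, Severe: 72×58/230 = 18.15652
Contributions (O − E)²/E:
  (25 − 24.96522)²/24.96522 = 0.0000
  (8 − 24.39130)²/24.39130 = 11.0152
  (33 − 16.64348)²/16.64348 = 16.0745
  (37 − 34.80000)²/34.80000 = 0.1391
  (43 − 34.00000)²/34.00000 = 2.3824
  (12 − 23.20000)²/23.20000 = 5.4069
  (25 − 27.23478)²/27.23478 = 0.1834
  (34 − 26.60870)²/26.60870 = 2.0531
  (13 − 18.15652)²/18.15652 = 1.4645
χ² = 0.0000 + 11.0152 + 16.0745 + 0.1391 + 2.3824 + 5.4069 + 0.1834 + 2.0531 + 1.4645 = 38.719

38.719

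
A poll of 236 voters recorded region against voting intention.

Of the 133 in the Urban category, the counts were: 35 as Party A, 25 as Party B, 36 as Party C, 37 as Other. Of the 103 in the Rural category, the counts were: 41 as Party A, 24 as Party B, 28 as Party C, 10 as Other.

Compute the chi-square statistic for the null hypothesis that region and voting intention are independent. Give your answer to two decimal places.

Row totals: 133, 103. Column totals: 76, 49, 64, 47. Grand total N = 236.
Expected counts (row total × column total / N):
  Urban, Party A: 133×76/236 = 42.831
  Urban, Party B: 133×49/236 = 27.614
  Urban, Party C: 133×64/236 = 36.068
  Urban, Other: 133×47/236 = 26.487
  Rural, Party A: 103×76/236 = 33.169
  Rural, Party B: 103×49/236 = 21.386
  Rural, Party C: 103×64/236 = 27.932
  Rural, Other: 103×47/236 = 20.513
Contributions (O − E)²/E:
  (35 − 42.831)²/42.831 = 1.4318
  (25 − 27.614)²/27.614 = 0.2474
  (36 − 36.068)²/36.068 = 0.0001
  (37 − 26.487)²/26.487 = 4.1727
  (41 − 33.169)²/33.169 = 1.8489
  (24 − 21.386)²/21.386 = 0.3195
  (28 − 27.932)²/27.932 = 0.0002
  (10 − 20.513)²/20.513 = 5.3880
χ² = 1.4318 + 0.2474 + 0.0001 + 4.1727 + 1.8489 + 0.3195 + 0.0002 + 5.3880 = 13.41

13.41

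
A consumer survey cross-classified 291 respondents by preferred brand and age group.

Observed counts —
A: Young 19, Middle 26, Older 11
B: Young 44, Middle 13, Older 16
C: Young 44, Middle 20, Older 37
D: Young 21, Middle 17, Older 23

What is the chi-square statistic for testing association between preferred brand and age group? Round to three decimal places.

Row totals: 56, 73, 101, 61. Column totals: 128, 76, 87. Grand total N = 291.
Expected counts (row total × column total / N):
  A, Young: 56×128/291 = 24.63230
  A, Middle: 56×76/291 = 14.62543
  A, Older: 56×87/291 = 16.74227
  B, Young: 73×128/291 = 32.10997
  B, Middle: 73×76/291 = 19.06529
  B, Older: 73×87/291 = 21.82474
  C, Young: 101×128/291 = 44.42612
  C, Middle: 101×76/291 = 26.37801
  C, Older: 101×87/291 = 30.19588
  D, Young: 61×128/291 = 26.83162
  D, Middle: 61×76/291 = 15.93127
  D, Older: 61×87/291 = 18.23711
Contributions (O − E)²/E:
  (19 − 24.63230)²/24.63230 = 1.2879
  (26 − 14.62543)²/14.62543 = 8.8463
  (11 − 16.74227)²/16.74227 = 1.9695
  (44 − 32.10997)²/32.10997 = 4.4028
  (13 − 19.06529)²/19.06529 = 1.9296
  (16 − 21.82474)²/21.82474 = 1.5545
  (44 − 44.42612)²/44.42612 = 0.0041
  (20 − 26.37801)²/26.37801 = 1.5422
  (37 − 30.19588)²/30.19588 = 1.5332
  (21 − 26.83162)²/26.83162 = 1.2675
  (17 − 15.93127)²/15.93127 = 0.0717
  (23 − 18.23711)²/18.23711 = 1.2439
χ² = 1.2879 + 8.8463 + 1.9695 + 4.4028 + 1.9296 + 1.5545 + 0.0041 + 1.5422 + 1.5332 + 1.2675 + 0.0717 + 1.2439 = 25.653

25.653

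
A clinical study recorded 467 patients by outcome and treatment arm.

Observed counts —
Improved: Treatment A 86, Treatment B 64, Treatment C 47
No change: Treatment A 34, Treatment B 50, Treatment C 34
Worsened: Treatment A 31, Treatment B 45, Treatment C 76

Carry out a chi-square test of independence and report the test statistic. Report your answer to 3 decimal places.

Row totals: 197, 118, 152. Column totals: 151, 159, 157. Grand total N = 467.
Expected counts (row total × column total / N):
  Improved, Treatment A: 197×151/467 = 63.69807
  Improved, Treatment B: 197×159/467 = 67.07281
  Improved, Treatment C: 197×157/467 = 66.22912
  No change, Treatment A: 118×151/467 = 38.15418
  No change, Treatment B: 118×159/467 = 40.17559
  No change, Treatment C: 118×157/467 = 39.67024
  Worsened, Treatment A: 152×151/467 = 49.14775
  Worsened, Treatment B: 152×159/467 = 51.75161
  Worsened, Treatment C: 152×157/467 = 51.10064
Contributions (O − E)²/E:
  (86 − 63.69807)²/63.69807 = 7.8083
  (64 − 67.07281)²/67.07281 = 0.1408
  (47 − 66.22912)²/66.22912 = 5.5830
  (34 − 38.15418)²/38.15418 = 0.4523
  (50 − 40.17559)²/40.17559 = 2.4024
  (34 − 39.67024)²/39.67024 = 0.8105
  (31 − 49.14775)²/49.14775 = 6.7010
  (45 − 51.75161)²/51.75161 = 0.8808
  (76 − 51.10064)²/51.10064 = 12.1325
χ² = 7.8083 + 0.1408 + 5.5830 + 0.4523 + 2.4024 + 0.8105 + 6.7010 + 0.8808 + 12.1325 = 36.912

36.912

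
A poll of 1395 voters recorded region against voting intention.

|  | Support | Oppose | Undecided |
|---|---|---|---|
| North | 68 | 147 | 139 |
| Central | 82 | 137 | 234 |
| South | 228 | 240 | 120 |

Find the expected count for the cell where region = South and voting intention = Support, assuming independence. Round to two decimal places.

159.33

Row total (South) = 588; column total (Support) = 378; grand total N = 1395.
Expected count = (row total × column total) / N = 588 × 378 / 1395 = 159.33.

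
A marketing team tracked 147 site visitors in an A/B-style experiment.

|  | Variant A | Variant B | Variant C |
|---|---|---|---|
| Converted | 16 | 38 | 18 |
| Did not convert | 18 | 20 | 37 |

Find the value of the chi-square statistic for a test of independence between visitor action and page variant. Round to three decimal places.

12.211

Row totals: 72, 75. Column totals: 34, 58, 55. Grand total N = 147.
Expected counts (row total × column total / N):
  Converted, Variant A: 72×34/147 = 16.6531
  Converted, Variant B: 72×58/147 = 28.4082
  Converted, Variant C: 72×55/147 = 26.9388
  Did not convert, Variant A: 75×34/147 = 17.3469
  Did not convert, Variant B: 75×58/147 = 29.5918
  Did not convert, Variant C: 75×55/147 = 28.0612
Contributions (O − E)²/E:
  (16 − 16.6531)²/16.6531 = 0.0256
  (38 − 28.4082)²/28.4082 = 3.2386
  (18 − 26.9388)²/26.9388 = 2.9661
  (18 − 17.3469)²/17.3469 = 0.0246
  (20 − 29.5918)²/29.5918 = 3.1091
  (37 − 28.0612)²/28.0612 = 2.8474
χ² = 0.0256 + 3.2386 + 2.9661 + 0.0246 + 3.1091 + 2.8474 = 12.211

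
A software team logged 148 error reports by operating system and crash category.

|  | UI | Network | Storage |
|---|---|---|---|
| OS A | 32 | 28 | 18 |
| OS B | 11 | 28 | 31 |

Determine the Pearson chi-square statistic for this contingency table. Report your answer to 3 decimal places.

13.311

Row totals: 78, 70. Column totals: 43, 56, 49. Grand total N = 148.
Expected counts (row total × column total / N):
  OS A, UI: 78×43/148 = 22.6622
  OS A, Network: 78×56/148 = 29.5135
  OS A, Storage: 78×49/148 = 25.8243
  OS B, UI: 70×43/148 = 20.3378
  OS B, Network: 70×56/148 = 26.4865
  OS B, Storage: 70×49/148 = 23.1757
Contributions (O − E)²/E:
  (32 − 22.6622)²/22.6622 = 3.8476
  (28 − 29.5135)²/29.5135 = 0.0776
  (18 − 25.8243)²/25.8243 = 2.3706
  (11 − 20.3378)²/20.3378 = 4.2873
  (28 − 26.4865)²/26.4865 = 0.0865
  (31 − 23.1757)²/23.1757 = 2.6415
χ² = 3.8476 + 0.0776 + 2.3706 + 4.2873 + 0.0865 + 2.6415 = 13.311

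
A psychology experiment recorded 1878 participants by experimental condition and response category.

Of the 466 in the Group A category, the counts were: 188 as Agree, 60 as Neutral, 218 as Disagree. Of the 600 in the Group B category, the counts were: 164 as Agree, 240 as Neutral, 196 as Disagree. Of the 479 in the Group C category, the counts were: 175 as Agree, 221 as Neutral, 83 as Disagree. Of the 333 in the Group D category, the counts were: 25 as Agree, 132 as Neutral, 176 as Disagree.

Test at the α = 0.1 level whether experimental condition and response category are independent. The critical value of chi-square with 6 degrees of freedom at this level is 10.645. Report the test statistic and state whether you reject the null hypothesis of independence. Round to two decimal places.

261.44; reject H₀

Row totals: 466, 600, 479, 333. Column totals: 552, 653, 673. Grand total N = 1878.
Expected counts (row total × column total / N):
  Group A, Agree: 466×552/1878 = 136.97125
  Group A, Neutral: 466×653/1878 = 162.03301
  Group A, Disagree: 466×673/1878 = 166.99574
  Group B, Agree: 600×552/1878 = 176.35783
  Group B, Neutral: 600×653/1878 = 208.62620
  Group B, Disagree: 600×673/1878 = 215.01597
  Group C, Agree: 479×552/1878 = 140.79233
  Group C, Neutral: 479×653/1878 = 166.55325
  Group C, Disagree: 479×673/1878 = 171.65442
  Group D, Agree: 333×552/1878 = 97.87859
  Group D, Neutral: 333×653/1878 = 115.78754
  Group D, Disagree: 333×673/1878 = 119.33387
Contributions (O − E)²/E:
  (188 − 136.97125)²/136.97125 = 19.0108
  (60 − 162.03301)²/162.03301 = 64.2507
  (218 − 166.99574)²/166.99574 = 15.5778
  (164 − 176.35783)²/176.35783 = 0.8659
  (240 − 208.62620)²/208.62620 = 4.7181
  (196 − 215.01597)²/215.01597 = 1.6818
  (175 − 140.79233)²/140.79233 = 8.3113
  (221 − 166.55325)²/166.55325 = 17.7988
  (83 − 171.65442)²/171.65442 = 45.7874
  (25 − 97.87859)²/97.87859 = 54.2641
  (132 − 115.78754)²/115.78754 = 2.2701
  (176 − 119.33387)²/119.33387 = 26.9081
χ² = 19.0108 + 64.2507 + 15.5778 + 0.8659 + 4.7181 + 1.6818 + 8.3113 + 17.7988 + 45.7874 + 54.2641 + 2.2701 + 26.9081 = 261.44
df = (4−1)(3−1) = 6. Since 261.44 > 10.645, reject the null hypothesis of independence at α = 0.1.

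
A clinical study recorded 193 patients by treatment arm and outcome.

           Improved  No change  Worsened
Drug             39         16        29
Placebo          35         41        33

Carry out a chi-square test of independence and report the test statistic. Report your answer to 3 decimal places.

8.341

Row totals: 84, 109. Column totals: 74, 57, 62. Grand total N = 193.
Expected counts (row total × column total / N):
  Drug, Improved: 84×74/193 = 32.2073
  Drug, No change: 84×57/193 = 24.8083
  Drug, Worsened: 84×62/193 = 26.9845
  Placebo, Improved: 109×74/193 = 41.7927
  Placebo, No change: 109×57/193 = 32.1917
  Placebo, Worsened: 109×62/193 = 35.0155
Contributions (O − E)²/E:
  (39 − 32.2073)²/32.2073 = 1.4326
  (16 − 24.8083)²/24.8083 = 3.1274
  (29 − 26.9845)²/26.9845 = 0.1505
  (35 − 41.7927)²/41.7927 = 1.1040
  (41 − 32.1917)²/32.1917 = 2.4101
  (33 − 35.0155)²/35.0155 = 0.1160
χ² = 1.4326 + 3.1274 + 0.1505 + 1.1040 + 2.4101 + 0.1160 = 8.341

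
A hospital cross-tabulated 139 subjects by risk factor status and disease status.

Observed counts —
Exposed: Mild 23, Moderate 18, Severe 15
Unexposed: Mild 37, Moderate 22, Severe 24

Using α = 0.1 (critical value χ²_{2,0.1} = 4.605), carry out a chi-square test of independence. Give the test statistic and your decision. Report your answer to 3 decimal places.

Row totals: 56, 83. Column totals: 60, 40, 39. Grand total N = 139.
Expected counts (row total × column total / N):
  Exposed, Mild: 56×60/139 = 24.1727
  Exposed, Moderate: 56×40/139 = 16.1151
  Exposed, Severe: 56×39/139 = 15.7122
  Unexposed, Mild: 83×60/139 = 35.8273
  Unexposed, Moderate: 83×40/139 = 23.8849
  Unexposed, Severe: 83×39/139 = 23.2878
Contributions (O − E)²/E:
  (23 − 24.1727)²/24.1727 = 0.0569
  (18 − 16.1151)²/16.1151 = 0.2205
  (15 − 15.7122)²/15.7122 = 0.0323
  (37 − 35.8273)²/35.8273 = 0.0384
  (22 − 23.8849)²/23.8849 = 0.1487
  (24 − 23.2878)²/23.2878 = 0.0218
χ² = 0.0569 + 0.2205 + 0.0323 + 0.0384 + 0.1487 + 0.0218 = 0.519
df = (2−1)(3−1) = 2. Since 0.519 < 4.605, fail to reject the null hypothesis of independence at α = 0.1.

0.519; fail to reject H₀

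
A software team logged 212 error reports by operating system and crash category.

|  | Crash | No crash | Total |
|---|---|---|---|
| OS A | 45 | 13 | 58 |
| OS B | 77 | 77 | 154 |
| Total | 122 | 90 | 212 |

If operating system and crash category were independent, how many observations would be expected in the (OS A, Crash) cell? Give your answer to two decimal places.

Row total (OS A) = 58; column total (Crash) = 122; grand total N = 212.
Expected count = (row total × column total) / N = 58 × 122 / 212 = 33.38.

33.38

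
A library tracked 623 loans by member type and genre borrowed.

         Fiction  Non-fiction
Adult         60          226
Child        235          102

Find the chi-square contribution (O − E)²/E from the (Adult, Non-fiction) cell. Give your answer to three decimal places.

Row total (Adult) = 286; column total (Non-fiction) = 328; N = 623.
Expected count E = 286 × 328 / 623 = 150.5746.
Contribution = (O − E)²/E = (226 − 150.5746)² / 150.5746 = 37.782.

37.782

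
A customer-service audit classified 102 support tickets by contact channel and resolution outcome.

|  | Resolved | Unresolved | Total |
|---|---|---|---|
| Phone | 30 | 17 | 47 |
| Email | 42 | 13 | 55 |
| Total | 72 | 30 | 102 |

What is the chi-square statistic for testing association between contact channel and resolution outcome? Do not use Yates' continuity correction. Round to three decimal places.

Grand total N = 102.
Expected counts (row total × column total / N):
  Phone, Resolved: 47×72/102 = 33.1765
  Phone, Unresolved: 47×30/102 = 13.8235
  Email, Resolved: 55×72/102 = 38.8235
  Email, Unresolved: 55×30/102 = 16.1765
Contributions (O − E)²/E:
  (30 − 33.1765)²/33.1765 = 0.3041
  (17 − 13.8235)²/13.8235 = 0.7299
  (42 − 38.8235)²/38.8235 = 0.2599
  (13 − 16.1765)²/16.1765 = 0.6238
χ² = 0.3041 + 0.7299 + 0.2599 + 0.6238 = 1.918

1.918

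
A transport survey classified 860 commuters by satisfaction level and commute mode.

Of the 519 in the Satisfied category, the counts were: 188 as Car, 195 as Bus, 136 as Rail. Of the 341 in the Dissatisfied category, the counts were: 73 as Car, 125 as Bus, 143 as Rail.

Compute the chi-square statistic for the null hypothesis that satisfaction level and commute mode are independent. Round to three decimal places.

30.629

Row totals: 519, 341. Column totals: 261, 320, 279. Grand total N = 860.
Expected counts (row total × column total / N):
  Satisfied, Car: 519×261/860 = 157.5105
  Satisfied, Bus: 519×320/860 = 193.1163
  Satisfied, Rail: 519×279/860 = 168.3733
  Dissatisfied, Car: 341×261/860 = 103.4895
  Dissatisfied, Bus: 341×320/860 = 126.8837
  Dissatisfied, Rail: 341×279/860 = 110.6267
Contributions (O − E)²/E:
  (188 − 157.5105)²/157.5105 = 5.9019
  (195 − 193.1163)²/193.1163 = 0.0184
  (136 − 168.3733)²/168.3733 = 6.2244
  (73 − 103.4895)²/103.4895 = 8.9826
  (125 − 126.8837)²/126.8837 = 0.0280
  (143 − 110.6267)²/110.6267 = 9.4736
χ² = 5.9019 + 0.0184 + 6.2244 + 8.9826 + 0.0280 + 9.4736 = 30.629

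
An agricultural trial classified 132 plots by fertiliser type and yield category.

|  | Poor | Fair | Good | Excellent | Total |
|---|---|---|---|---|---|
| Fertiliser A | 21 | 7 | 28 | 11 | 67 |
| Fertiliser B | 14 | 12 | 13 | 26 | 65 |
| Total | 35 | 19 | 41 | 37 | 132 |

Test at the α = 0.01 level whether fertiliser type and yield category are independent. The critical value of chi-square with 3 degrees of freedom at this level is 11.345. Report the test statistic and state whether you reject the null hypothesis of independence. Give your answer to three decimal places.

Grand total N = 132.
Expected counts (row total × column total / N):
  Fertiliser A, Poor: 67×35/132 = 17.76515
  Fertiliser A, Fair: 67×19/132 = 9.64394
  Fertiliser A, Good: 67×41/132 = 20.81061
  Fertiliser A, Excellent: 67×37/132 = 18.78030
  Fertiliser B, Poor: 65×35/132 = 17.23485
  Fertiliser B, Fair: 65×19/132 = 9.35606
  Fertiliser B, Good: 65×41/132 = 20.18939
  Fertiliser B, Excellent: 65×37/132 = 18.21970
Contributions (O − E)²/E:
  (21 − 17.76515)²/17.76515 = 0.5890
  (7 − 9.64394)²/9.64394 = 0.7249
  (28 − 20.81061)²/20.81061 = 2.4837
  (11 − 18.78030)²/18.78030 = 3.2232
  (14 − 17.23485)²/17.23485 = 0.6072
  (12 − 9.35606)²/9.35606 = 0.7472
  (13 − 20.18939)²/20.18939 = 2.5601
  (26 − 18.21970)²/18.21970 = 3.3224
χ² = 0.5890 + 0.7249 + 2.4837 + 3.2232 + 0.6072 + 0.7472 + 2.5601 + 3.3224 = 14.258
df = (2−1)(4−1) = 3. Since 14.258 > 11.345, reject the null hypothesis of independence at α = 0.01.

14.258; reject H₀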